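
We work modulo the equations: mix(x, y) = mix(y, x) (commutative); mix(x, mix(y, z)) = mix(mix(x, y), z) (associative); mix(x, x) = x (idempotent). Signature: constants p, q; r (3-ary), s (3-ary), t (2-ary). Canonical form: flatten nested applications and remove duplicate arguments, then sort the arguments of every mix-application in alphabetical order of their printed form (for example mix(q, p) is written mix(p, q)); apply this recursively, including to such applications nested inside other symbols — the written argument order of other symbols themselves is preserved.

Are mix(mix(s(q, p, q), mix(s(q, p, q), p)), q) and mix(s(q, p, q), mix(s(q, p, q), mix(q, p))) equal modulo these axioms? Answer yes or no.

Answer: yes — both canonical forms are mix(p, q, s(q, p, q))

Derivation:
Left:  mix(mix(s(q, p, q), mix(s(q, p, q), p)), q)
  Merge nested applications:  mix(s(q, p, q), s(q, p, q), p, q)
  Idempotence:  drop duplicate s(q, p, q)
  Sort arguments:  mix(p, q, s(q, p, q))
Right:  mix(s(q, p, q), mix(s(q, p, q), mix(q, p)))
  Merge nested applications:  mix(s(q, p, q), s(q, p, q), q, p)
  Drop duplicates:  drop duplicate s(q, p, q)
  Sort:  mix(p, q, s(q, p, q))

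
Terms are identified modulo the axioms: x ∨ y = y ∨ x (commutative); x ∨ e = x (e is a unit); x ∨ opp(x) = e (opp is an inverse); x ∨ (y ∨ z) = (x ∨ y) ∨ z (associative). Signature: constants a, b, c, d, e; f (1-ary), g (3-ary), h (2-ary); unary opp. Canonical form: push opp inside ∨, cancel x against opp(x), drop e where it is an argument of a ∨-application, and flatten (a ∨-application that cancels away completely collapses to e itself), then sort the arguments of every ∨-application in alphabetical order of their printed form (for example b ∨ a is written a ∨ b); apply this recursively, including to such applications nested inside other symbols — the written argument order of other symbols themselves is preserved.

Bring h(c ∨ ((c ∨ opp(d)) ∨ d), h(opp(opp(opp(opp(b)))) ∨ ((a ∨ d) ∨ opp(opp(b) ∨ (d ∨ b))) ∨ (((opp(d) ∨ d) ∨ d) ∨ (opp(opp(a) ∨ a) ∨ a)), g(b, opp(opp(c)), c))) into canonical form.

Focus inside:  opp(opp(opp(opp(b)))) ∨ ((a ∨ d) ∨ opp(opp(b) ∨ (d ∨ b))) ∨ (((opp(d) ∨ d) ∨ d) ∨ (opp(opp(a) ∨ a) ∨ a))
Push opp inside:  distribute opp over ∨ and collapse double opp
Collect terms:  b ∨ a ∨ a ∨ d
Sort arguments:  a ∨ a ∨ b ∨ d
Reassemble:  h(c ∨ c, h(a ∨ a ∨ b ∨ d, g(b, c, c)))

Answer: h(c ∨ c, h(a ∨ a ∨ b ∨ d, g(b, c, c)))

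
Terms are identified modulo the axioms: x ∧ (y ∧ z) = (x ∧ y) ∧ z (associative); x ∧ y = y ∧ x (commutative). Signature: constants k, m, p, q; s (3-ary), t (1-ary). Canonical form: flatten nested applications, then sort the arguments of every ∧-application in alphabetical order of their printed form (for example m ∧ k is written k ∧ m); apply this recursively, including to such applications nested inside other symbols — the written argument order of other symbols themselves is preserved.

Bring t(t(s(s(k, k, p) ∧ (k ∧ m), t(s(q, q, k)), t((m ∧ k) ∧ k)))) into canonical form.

Focus inside:  s(k, k, p) ∧ (k ∧ m)
Merge nested applications:  s(k, k, p) ∧ k ∧ m
Sort:  k ∧ m ∧ s(k, k, p)
Rebuild:  t(t(s(k ∧ m ∧ s(k, k, p), t(s(q, q, k)), t(k ∧ k ∧ m))))

Answer: t(t(s(k ∧ m ∧ s(k, k, p), t(s(q, q, k)), t(k ∧ k ∧ m))))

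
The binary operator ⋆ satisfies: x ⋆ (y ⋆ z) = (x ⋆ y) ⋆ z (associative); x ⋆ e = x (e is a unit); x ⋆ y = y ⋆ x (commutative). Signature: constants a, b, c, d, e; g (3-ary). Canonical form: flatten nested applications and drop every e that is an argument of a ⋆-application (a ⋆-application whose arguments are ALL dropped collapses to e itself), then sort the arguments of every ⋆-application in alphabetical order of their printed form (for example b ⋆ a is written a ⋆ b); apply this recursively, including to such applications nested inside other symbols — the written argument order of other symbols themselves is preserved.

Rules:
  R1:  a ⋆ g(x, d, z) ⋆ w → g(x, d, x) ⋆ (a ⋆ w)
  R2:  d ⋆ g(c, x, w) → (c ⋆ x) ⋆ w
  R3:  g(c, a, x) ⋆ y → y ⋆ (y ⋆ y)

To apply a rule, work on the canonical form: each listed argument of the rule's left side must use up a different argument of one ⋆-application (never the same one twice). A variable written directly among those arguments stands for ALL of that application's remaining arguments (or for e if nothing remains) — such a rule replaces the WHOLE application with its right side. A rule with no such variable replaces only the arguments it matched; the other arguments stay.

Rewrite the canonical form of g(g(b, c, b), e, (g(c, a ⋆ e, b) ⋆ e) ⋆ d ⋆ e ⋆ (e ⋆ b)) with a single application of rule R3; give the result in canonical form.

Answer: g(g(b, c, b), e, b ⋆ b ⋆ b ⋆ d ⋆ d ⋆ d)

Derivation:
Canonical form:  g(g(b, c, b), e, b ⋆ d ⋆ g(c, a, b))
Apply R3:  consuming g(c, a, b);  x := b, y := b ⋆ d
The variable takes the whole remainder — replace the entire application.
Result:  g(g(b, c, b), e, b ⋆ b ⋆ b ⋆ d ⋆ d ⋆ d)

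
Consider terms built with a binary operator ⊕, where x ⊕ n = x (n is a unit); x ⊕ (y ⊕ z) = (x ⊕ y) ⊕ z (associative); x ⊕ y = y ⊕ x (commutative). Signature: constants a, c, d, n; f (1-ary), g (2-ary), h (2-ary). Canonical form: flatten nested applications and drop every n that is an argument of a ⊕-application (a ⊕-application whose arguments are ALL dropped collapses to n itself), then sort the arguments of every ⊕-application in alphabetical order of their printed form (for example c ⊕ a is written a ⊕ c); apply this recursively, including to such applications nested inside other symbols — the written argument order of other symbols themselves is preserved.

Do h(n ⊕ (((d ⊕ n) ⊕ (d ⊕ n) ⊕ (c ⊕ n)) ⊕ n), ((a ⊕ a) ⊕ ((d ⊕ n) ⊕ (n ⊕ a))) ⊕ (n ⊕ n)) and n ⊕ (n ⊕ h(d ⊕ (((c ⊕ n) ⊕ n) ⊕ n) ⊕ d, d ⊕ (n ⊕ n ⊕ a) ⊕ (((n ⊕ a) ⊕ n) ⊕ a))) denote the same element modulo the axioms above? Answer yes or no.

Answer: yes — both canonical forms are h(c ⊕ d ⊕ d, a ⊕ a ⊕ a ⊕ d)

Derivation:
Left:  h(n ⊕ (((d ⊕ n) ⊕ (d ⊕ n) ⊕ (c ⊕ n)) ⊕ n), ((a ⊕ a) ⊕ ((d ⊕ n) ⊕ (n ⊕ a))) ⊕ (n ⊕ n))
  Descend into:  ((a ⊕ a) ⊕ ((d ⊕ n) ⊕ (n ⊕ a))) ⊕ (n ⊕ n)
  Merge nested applications:  a ⊕ a ⊕ d ⊕ n ⊕ n ⊕ a ⊕ n ⊕ n
  Drop the unit:  drop n (×4)
  Sort arguments:  a ⊕ a ⊕ a ⊕ d
  Put back:  h(c ⊕ d ⊕ d, a ⊕ a ⊕ a ⊕ d)
Right:  n ⊕ (n ⊕ h(d ⊕ (((c ⊕ n) ⊕ n) ⊕ n) ⊕ d, d ⊕ (n ⊕ n ⊕ a) ⊕ (((n ⊕ a) ⊕ n) ⊕ a)))
  Flatten:  n ⊕ n ⊕ h(d ⊕ (((c ⊕ n) ⊕ n) ⊕ n) ⊕ d, d ⊕ (n ⊕ n ⊕ a) ⊕ (((n ⊕ a) ⊕ n) ⊕ a))
  Simplify inside:  h(d ⊕ (((c ⊕ n) ⊕ n) ⊕ n) ⊕ d, d ⊕ (n ⊕ n ⊕ a) ⊕ (((n ⊕ a) ⊕ n) ⊕ a))  →  h(c ⊕ d ⊕ d, a ⊕ a ⊕ a ⊕ d)
  Unit:  drop n (×2)
  Sort arguments:  h(c ⊕ d ⊕ d, a ⊕ a ⊕ a ⊕ d)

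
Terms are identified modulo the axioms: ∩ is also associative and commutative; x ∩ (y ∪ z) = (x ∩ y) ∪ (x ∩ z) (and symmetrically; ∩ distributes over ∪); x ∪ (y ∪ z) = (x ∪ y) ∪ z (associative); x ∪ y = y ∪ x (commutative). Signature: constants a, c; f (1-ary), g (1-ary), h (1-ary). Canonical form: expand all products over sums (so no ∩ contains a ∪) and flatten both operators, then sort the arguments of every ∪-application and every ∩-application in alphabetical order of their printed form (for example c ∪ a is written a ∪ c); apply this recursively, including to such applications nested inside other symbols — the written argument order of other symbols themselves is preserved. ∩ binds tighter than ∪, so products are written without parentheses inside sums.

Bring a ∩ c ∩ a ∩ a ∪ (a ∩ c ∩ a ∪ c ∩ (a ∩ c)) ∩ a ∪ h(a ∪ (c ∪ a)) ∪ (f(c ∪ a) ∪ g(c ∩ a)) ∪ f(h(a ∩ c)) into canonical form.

Expand products over sums:  a ∩ a ∩ a ∩ c ∪ a ∩ a ∩ a ∩ c ∪ a ∩ a ∩ c ∩ c ∪ h(a ∪ a ∪ c) ∪ f(a ∪ c) ∪ g(a ∩ c) ∪ f(h(a ∩ c))
Order the arguments:  a ∩ a ∩ a ∩ c ∪ a ∩ a ∩ a ∩ c ∪ a ∩ a ∩ c ∩ c ∪ f(a ∪ c) ∪ f(h(a ∩ c)) ∪ g(a ∩ c) ∪ h(a ∪ a ∪ c)

Answer: a ∩ a ∩ a ∩ c ∪ a ∩ a ∩ a ∩ c ∪ a ∩ a ∩ c ∩ c ∪ f(a ∪ c) ∪ f(h(a ∩ c)) ∪ g(a ∩ c) ∪ h(a ∪ a ∪ c)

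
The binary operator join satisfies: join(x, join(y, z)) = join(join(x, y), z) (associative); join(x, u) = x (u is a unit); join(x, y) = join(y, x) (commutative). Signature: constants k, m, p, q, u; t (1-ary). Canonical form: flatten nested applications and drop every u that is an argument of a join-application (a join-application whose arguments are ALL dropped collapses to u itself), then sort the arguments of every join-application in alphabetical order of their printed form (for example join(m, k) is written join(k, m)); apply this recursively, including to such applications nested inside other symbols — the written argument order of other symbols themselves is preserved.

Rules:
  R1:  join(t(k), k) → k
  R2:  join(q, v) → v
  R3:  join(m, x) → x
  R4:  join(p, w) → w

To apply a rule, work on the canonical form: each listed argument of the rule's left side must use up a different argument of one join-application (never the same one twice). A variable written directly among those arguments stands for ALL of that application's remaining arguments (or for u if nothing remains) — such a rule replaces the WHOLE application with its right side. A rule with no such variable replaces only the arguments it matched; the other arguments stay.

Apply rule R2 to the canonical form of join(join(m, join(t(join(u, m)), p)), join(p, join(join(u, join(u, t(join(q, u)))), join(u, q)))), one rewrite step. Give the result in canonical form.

Canonical form:  join(m, p, p, q, t(m), t(q))
Apply R2:  consuming q;  v := join(m, p, p, t(m), t(q))
The variable takes the whole remainder — replace the entire application.
Result:  join(m, p, p, t(m), t(q))

Answer: join(m, p, p, t(m), t(q))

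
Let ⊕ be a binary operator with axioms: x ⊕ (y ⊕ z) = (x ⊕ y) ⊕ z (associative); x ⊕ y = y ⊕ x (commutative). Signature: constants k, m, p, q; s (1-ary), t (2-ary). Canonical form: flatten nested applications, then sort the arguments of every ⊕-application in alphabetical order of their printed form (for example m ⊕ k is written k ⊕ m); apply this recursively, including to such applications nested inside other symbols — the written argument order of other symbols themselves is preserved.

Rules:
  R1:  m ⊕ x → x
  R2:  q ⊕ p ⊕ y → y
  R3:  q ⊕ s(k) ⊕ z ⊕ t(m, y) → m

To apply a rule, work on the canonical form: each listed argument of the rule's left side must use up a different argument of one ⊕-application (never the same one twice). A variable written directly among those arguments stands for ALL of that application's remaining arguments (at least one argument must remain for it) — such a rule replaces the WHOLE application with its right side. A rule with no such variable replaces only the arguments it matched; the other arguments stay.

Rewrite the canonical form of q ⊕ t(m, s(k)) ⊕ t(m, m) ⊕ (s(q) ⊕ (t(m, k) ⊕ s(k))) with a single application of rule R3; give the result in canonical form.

Canonical form:  q ⊕ s(k) ⊕ s(q) ⊕ t(m, k) ⊕ t(m, m) ⊕ t(m, s(k))
Apply R3:  consuming q, s(k), t(m, k);  y := k, z := s(q) ⊕ t(m, m) ⊕ t(m, s(k))
The variable takes the whole remainder — replace the entire application.
Result:  m

Answer: m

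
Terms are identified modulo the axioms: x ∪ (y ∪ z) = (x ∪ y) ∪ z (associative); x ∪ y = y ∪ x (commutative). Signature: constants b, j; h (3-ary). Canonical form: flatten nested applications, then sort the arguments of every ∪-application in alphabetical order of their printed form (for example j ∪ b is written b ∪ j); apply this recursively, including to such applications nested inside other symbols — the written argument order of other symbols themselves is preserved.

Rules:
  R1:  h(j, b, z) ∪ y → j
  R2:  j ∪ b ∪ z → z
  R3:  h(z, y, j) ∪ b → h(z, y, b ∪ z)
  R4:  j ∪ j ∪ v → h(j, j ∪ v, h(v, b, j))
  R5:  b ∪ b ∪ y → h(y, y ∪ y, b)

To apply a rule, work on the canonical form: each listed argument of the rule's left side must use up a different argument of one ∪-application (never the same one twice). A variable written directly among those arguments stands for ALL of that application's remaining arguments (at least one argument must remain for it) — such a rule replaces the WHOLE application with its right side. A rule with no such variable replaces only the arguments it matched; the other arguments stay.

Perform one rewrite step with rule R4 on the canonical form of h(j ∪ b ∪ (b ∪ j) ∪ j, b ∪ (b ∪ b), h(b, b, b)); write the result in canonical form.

Canonical form:  h(b ∪ b ∪ j ∪ j ∪ j, b ∪ b ∪ b, h(b, b, b))
Apply R4:  consuming j, j;  v := b ∪ b ∪ j
The variable takes the whole remainder — replace the entire application.
Giving:  h(h(j, b ∪ b ∪ j ∪ j, h(b ∪ b ∪ j, b, j)), b ∪ b ∪ b, h(b, b, b))

Answer: h(h(j, b ∪ b ∪ j ∪ j, h(b ∪ b ∪ j, b, j)), b ∪ b ∪ b, h(b, b, b))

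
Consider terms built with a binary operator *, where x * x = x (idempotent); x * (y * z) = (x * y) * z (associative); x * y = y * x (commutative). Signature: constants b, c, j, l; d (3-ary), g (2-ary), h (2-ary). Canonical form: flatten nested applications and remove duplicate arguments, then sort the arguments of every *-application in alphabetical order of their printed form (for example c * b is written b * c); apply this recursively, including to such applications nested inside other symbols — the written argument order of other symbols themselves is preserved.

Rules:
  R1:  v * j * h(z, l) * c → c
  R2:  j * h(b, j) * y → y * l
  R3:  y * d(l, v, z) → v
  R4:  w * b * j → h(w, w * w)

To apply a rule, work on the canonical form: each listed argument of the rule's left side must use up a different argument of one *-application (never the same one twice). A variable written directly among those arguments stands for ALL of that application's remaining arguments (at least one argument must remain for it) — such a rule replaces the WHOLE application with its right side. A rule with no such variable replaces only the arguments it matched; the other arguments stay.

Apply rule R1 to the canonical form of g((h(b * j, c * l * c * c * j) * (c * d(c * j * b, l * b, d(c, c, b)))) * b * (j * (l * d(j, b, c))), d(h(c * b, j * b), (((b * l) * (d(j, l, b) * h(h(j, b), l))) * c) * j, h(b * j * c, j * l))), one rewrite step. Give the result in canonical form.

Canonical form:  g(b * c * d(b * c * j, b * l, d(c, c, b)) * d(j, b, c) * h(b * j, c * j * l) * j * l, d(h(b * c, b * j), b * c * d(j, l, b) * h(h(j, b), l) * j * l, h(b * c * j, j * l)))
Apply R1:  consuming c, h(h(j, b), l), j;  v := b * d(j, l, b) * l, z := h(j, b)
Every leftover argument binds to the variable; the entire application is replaced.
New term:  g(b * c * d(b * c * j, b * l, d(c, c, b)) * d(j, b, c) * h(b * j, c * j * l) * j * l, d(h(b * c, b * j), c, h(b * c * j, j * l)))

Answer: g(b * c * d(b * c * j, b * l, d(c, c, b)) * d(j, b, c) * h(b * j, c * j * l) * j * l, d(h(b * c, b * j), c, h(b * c * j, j * l)))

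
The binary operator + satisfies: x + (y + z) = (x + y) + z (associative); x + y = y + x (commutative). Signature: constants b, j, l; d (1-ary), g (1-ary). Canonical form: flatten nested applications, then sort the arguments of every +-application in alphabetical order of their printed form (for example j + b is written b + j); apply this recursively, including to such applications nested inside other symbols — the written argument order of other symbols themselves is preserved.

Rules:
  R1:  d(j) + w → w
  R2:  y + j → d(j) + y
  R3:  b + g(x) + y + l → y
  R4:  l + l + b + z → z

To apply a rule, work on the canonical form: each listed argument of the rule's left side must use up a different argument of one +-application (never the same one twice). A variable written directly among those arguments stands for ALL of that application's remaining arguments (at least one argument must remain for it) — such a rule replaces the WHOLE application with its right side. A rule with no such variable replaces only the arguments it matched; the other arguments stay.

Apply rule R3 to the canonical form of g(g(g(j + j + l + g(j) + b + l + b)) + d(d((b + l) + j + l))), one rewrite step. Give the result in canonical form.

Answer: g(d(d(b + j + l + l)) + g(g(b + j + j + l)))

Derivation:
Canonical form:  g(d(d(b + j + l + l)) + g(g(b + b + g(j) + j + j + l + l)))
R3 matches:  uses b, g(j), l;  x := j, y := b + j + j + l
The extension variable absorbs all remaining arguments, so the whole application is rewritten.
Result:  g(d(d(b + j + l + l)) + g(g(b + j + j + l)))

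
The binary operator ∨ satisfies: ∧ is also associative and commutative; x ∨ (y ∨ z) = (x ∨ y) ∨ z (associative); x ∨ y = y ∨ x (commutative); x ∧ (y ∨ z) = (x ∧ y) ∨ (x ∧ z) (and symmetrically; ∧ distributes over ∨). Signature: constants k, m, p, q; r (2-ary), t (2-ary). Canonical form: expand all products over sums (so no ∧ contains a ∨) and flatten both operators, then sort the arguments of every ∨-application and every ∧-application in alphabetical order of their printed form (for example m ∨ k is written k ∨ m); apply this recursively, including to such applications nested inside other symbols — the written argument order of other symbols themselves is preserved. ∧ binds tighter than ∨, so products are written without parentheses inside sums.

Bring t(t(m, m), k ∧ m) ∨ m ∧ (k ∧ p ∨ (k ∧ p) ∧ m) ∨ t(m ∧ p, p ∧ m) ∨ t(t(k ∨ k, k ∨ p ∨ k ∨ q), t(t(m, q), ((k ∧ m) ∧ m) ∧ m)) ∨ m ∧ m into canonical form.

Answer: k ∧ m ∧ m ∧ p ∨ k ∧ m ∧ p ∨ m ∧ m ∨ t(m ∧ p, m ∧ p) ∨ t(t(k ∨ k, k ∨ k ∨ p ∨ q), t(t(m, q), k ∧ m ∧ m ∧ m)) ∨ t(t(m, m), k ∧ m)

Derivation:
Expand products over sums:  t(t(m, m), k ∧ m) ∨ k ∧ m ∧ p ∨ k ∧ m ∧ m ∧ p ∨ t(m ∧ p, m ∧ p) ∨ t(t(k ∨ k, k ∨ k ∨ p ∨ q), t(t(m, q), k ∧ m ∧ m ∧ m)) ∨ m ∧ m
Order the arguments:  k ∧ m ∧ m ∧ p ∨ k ∧ m ∧ p ∨ m ∧ m ∨ t(m ∧ p, m ∧ p) ∨ t(t(k ∨ k, k ∨ k ∨ p ∨ q), t(t(m, q), k ∧ m ∧ m ∧ m)) ∨ t(t(m, m), k ∧ m)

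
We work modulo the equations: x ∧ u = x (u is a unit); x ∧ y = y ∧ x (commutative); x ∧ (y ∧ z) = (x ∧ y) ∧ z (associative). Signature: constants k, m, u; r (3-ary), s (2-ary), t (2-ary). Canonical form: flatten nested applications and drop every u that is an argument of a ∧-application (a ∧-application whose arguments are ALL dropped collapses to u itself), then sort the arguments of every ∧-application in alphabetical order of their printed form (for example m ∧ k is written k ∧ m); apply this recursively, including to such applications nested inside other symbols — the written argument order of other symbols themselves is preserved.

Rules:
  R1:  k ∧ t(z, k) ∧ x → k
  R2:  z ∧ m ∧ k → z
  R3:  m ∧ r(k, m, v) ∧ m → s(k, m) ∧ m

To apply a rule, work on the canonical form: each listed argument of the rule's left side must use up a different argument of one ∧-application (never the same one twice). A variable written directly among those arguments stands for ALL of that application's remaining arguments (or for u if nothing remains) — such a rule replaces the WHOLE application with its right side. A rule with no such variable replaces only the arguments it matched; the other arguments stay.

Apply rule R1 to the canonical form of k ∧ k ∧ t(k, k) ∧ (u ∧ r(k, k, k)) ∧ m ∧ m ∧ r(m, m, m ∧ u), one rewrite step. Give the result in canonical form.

Canonical form:  k ∧ k ∧ m ∧ m ∧ r(k, k, k) ∧ r(m, m, m) ∧ t(k, k)
R1 matches:  uses k, t(k, k);  x := k ∧ m ∧ m ∧ r(k, k, k) ∧ r(m, m, m), z := k
Every leftover argument binds to the variable; the entire application is replaced.
Giving:  k

Answer: k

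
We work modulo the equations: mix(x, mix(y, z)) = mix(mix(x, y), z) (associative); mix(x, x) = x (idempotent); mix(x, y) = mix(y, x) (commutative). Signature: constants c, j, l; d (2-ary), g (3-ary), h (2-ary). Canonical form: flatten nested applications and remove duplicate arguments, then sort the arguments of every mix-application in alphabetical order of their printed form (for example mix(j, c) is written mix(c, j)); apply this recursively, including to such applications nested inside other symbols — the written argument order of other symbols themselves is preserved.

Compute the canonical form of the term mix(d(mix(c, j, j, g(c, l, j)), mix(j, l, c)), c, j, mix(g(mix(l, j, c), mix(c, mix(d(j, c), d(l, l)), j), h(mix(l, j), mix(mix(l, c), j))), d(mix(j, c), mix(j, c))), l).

Answer: mix(c, d(mix(c, g(c, l, j), j), mix(c, j, l)), d(mix(c, j), mix(c, j)), g(mix(c, j, l), mix(c, d(j, c), d(l, l), j), h(mix(j, l), mix(c, j, l))), j, l)

Derivation:
Flatten:  mix(d(mix(c, j, j, g(c, l, j)), mix(j, l, c)), c, j, g(mix(l, j, c), mix(c, mix(d(j, c), d(l, l)), j), h(mix(l, j), mix(mix(l, c), j))), d(mix(j, c), mix(j, c)), l)
Inside:  d(mix(c, j, j, g(c, l, j)), mix(j, l, c))  →  d(mix(c, g(c, l, j), j), mix(c, j, l))
Canonicalize subterm:  g(mix(l, j, c), mix(c, mix(d(j, c), d(l, l)), j), h(mix(l, j), mix(mix(l, c), j)))  →  g(mix(c, j, l), mix(c, d(j, c), d(l, l), j), h(mix(j, l), mix(c, j, l)))
Simplify inside:  d(mix(j, c), mix(j, c))  →  d(mix(c, j), mix(c, j))
Order the arguments:  mix(c, d(mix(c, g(c, l, j), j), mix(c, j, l)), d(mix(c, j), mix(c, j)), g(mix(c, j, l), mix(c, d(j, c), d(l, l), j), h(mix(j, l), mix(c, j, l))), j, l)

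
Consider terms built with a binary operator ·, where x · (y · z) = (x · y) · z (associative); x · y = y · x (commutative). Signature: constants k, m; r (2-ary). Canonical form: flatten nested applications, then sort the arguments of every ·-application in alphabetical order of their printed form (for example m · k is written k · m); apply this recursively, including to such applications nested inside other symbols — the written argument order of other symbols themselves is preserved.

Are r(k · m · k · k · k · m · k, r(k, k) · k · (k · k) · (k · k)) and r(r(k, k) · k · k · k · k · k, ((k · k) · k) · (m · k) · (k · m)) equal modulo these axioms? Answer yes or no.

Answer: no — r(k · k · k · k · k · m · m, k · k · k · k · k · r(k, k)) vs r(k · k · k · k · k · r(k, k), k · k · k · k · k · m · m)

Derivation:
Left:  r(k · m · k · k · k · m · k, r(k, k) · k · (k · k) · (k · k))
  Descend into:  r(k, k) · k · (k · k) · (k · k)
  Un-nest:  r(k, k) · k · k · k · k · k
  Sort arguments:  k · k · k · k · k · r(k, k)
  Rebuild:  r(k · k · k · k · k · m · m, k · k · k · k · k · r(k, k))
Right:  r(r(k, k) · k · k · k · k · k, ((k · k) · k) · (m · k) · (k · m))
  Focus inside:  ((k · k) · k) · (m · k) · (k · m)
  Flatten:  k · k · k · m · k · k · m
  Order the arguments:  k · k · k · k · k · m · m
  Reassemble:  r(k · k · k · k · k · r(k, k), k · k · k · k · k · m · m)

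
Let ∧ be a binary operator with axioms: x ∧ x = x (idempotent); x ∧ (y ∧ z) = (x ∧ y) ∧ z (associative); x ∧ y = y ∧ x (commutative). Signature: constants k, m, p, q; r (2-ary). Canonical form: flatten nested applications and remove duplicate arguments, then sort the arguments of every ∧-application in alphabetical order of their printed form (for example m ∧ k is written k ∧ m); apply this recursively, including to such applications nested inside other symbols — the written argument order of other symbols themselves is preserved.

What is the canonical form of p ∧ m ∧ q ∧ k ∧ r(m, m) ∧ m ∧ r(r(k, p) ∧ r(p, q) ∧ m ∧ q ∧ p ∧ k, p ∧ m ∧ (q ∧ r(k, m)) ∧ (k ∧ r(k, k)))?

Simplify inside:  r(r(k, p) ∧ r(p, q) ∧ m ∧ q ∧ p ∧ k, p ∧ m ∧ (q ∧ r(k, m)) ∧ (k ∧ r(k, k)))  →  r(k ∧ m ∧ p ∧ q ∧ r(k, p) ∧ r(p, q), k ∧ m ∧ p ∧ q ∧ r(k, k) ∧ r(k, m))
Idempotence:  drop duplicate m
Order the arguments:  k ∧ m ∧ p ∧ q ∧ r(k ∧ m ∧ p ∧ q ∧ r(k, p) ∧ r(p, q), k ∧ m ∧ p ∧ q ∧ r(k, k) ∧ r(k, m)) ∧ r(m, m)

Answer: k ∧ m ∧ p ∧ q ∧ r(k ∧ m ∧ p ∧ q ∧ r(k, p) ∧ r(p, q), k ∧ m ∧ p ∧ q ∧ r(k, k) ∧ r(k, m)) ∧ r(m, m)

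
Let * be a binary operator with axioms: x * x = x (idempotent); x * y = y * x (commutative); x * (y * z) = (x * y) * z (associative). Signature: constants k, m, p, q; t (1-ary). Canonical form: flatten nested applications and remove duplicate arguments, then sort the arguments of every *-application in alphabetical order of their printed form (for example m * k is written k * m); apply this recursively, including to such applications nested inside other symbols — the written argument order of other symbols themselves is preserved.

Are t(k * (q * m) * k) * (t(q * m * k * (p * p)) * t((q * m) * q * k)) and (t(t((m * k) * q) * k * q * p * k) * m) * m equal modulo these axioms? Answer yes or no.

Answer: no — t(k * m * p * q) * t(k * m * q) vs m * t(k * p * q * t(k * m * q))

Derivation:
Left:  t(k * (q * m) * k) * (t(q * m * k * (p * p)) * t((q * m) * q * k))
  Flatten:  t(k * (q * m) * k) * t(q * m * k * (p * p)) * t((q * m) * q * k)
  Inside:  t(k * (q * m) * k)  →  t(k * m * q)
  Simplify inside:  t(q * m * k * (p * p))  →  t(k * m * p * q)
  Canonicalize subterm:  t((q * m) * q * k)  →  t(k * m * q)
  Deduplicate:  drop duplicate t(k * m * q)
  Order the arguments:  t(k * m * p * q) * t(k * m * q)
Right:  (t(t((m * k) * q) * k * q * p * k) * m) * m
  Merge nested applications:  t(t((m * k) * q) * k * q * p * k) * m * m
  Canonicalize subterm:  t(t((m * k) * q) * k * q * p * k)  →  t(k * p * q * t(k * m * q))
  Deduplicate:  drop duplicate m
  Order the arguments:  m * t(k * p * q * t(k * m * q))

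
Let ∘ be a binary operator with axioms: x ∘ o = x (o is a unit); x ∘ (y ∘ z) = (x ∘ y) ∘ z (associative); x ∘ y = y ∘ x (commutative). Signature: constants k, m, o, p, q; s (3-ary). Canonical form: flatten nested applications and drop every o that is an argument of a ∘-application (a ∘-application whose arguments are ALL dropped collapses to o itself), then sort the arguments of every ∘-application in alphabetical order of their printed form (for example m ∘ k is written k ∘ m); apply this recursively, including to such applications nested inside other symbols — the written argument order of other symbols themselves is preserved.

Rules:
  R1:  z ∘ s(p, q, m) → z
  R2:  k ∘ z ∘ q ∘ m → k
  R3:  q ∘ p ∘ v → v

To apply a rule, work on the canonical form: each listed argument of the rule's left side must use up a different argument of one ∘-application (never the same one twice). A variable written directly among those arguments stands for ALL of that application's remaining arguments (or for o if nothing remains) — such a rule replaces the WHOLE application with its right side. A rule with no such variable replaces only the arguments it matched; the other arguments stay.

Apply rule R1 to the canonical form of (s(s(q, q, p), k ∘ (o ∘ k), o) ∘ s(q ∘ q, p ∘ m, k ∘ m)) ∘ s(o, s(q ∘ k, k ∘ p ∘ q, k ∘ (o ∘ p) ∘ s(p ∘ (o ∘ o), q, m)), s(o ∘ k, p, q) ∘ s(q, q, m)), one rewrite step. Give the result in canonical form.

Canonical form:  s(o, s(k ∘ q, k ∘ p ∘ q, k ∘ p ∘ s(p, q, m)), s(k, p, q) ∘ s(q, q, m)) ∘ s(q ∘ q, m ∘ p, k ∘ m) ∘ s(s(q, q, p), k ∘ k, o)
Apply R1:  consuming s(p, q, m);  z := k ∘ p
The variable takes the whole remainder — replace the entire application.
Giving:  s(o, s(k ∘ q, k ∘ p ∘ q, k ∘ p), s(k, p, q) ∘ s(q, q, m)) ∘ s(q ∘ q, m ∘ p, k ∘ m) ∘ s(s(q, q, p), k ∘ k, o)

Answer: s(o, s(k ∘ q, k ∘ p ∘ q, k ∘ p), s(k, p, q) ∘ s(q, q, m)) ∘ s(q ∘ q, m ∘ p, k ∘ m) ∘ s(s(q, q, p), k ∘ k, o)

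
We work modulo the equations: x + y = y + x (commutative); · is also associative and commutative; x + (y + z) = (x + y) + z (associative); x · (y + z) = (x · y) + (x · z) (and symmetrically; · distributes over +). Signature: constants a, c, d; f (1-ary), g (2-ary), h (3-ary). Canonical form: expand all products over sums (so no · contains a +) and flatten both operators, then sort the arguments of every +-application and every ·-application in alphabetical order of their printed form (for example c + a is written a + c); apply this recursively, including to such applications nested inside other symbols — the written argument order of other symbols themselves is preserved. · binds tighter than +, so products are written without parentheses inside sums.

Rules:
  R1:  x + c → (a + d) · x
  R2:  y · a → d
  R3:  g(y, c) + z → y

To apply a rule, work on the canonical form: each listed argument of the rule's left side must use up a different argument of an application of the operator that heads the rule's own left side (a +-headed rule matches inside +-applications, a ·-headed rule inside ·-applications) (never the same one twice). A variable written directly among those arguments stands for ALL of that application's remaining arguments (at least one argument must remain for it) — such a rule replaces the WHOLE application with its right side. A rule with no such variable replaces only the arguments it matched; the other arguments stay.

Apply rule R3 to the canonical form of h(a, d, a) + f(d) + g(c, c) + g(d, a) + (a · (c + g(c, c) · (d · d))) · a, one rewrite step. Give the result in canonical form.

Answer: c

Derivation:
Canonical form:  a · a · c + a · a · d · d · g(c, c) + f(d) + g(c, c) + g(d, a) + h(a, d, a)
Match R3:  consume g(c, c);  y := c, z := a · a · c + a · a · d · d · g(c, c) + f(d) + g(d, a) + h(a, d, a)
Every leftover argument binds to the variable; the entire application is replaced.
Giving:  c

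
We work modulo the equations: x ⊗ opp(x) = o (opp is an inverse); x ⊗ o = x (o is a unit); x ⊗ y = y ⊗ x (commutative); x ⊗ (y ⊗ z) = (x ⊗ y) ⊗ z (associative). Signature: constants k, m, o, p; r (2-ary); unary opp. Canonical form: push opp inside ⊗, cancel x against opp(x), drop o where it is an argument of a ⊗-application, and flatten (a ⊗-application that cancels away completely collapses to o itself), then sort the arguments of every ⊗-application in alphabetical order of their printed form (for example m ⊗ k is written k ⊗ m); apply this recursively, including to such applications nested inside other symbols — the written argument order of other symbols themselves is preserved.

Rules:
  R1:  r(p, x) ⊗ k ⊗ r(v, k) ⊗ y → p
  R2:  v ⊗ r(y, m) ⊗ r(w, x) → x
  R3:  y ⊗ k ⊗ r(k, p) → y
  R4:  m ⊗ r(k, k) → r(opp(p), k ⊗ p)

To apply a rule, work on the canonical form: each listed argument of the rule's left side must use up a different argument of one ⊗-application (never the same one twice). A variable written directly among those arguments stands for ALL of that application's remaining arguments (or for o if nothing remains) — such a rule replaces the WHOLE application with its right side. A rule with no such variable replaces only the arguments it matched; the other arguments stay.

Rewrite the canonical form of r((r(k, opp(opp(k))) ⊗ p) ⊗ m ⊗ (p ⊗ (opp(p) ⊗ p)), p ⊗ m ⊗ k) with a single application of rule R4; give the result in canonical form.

Answer: r(p ⊗ p ⊗ r(opp(p), k ⊗ p), k ⊗ m ⊗ p)

Derivation:
Canonical form:  r(m ⊗ p ⊗ p ⊗ r(k, k), k ⊗ m ⊗ p)
R4 matches:  uses m, r(k, k)
Result:  r(p ⊗ p ⊗ r(opp(p), k ⊗ p), k ⊗ m ⊗ p)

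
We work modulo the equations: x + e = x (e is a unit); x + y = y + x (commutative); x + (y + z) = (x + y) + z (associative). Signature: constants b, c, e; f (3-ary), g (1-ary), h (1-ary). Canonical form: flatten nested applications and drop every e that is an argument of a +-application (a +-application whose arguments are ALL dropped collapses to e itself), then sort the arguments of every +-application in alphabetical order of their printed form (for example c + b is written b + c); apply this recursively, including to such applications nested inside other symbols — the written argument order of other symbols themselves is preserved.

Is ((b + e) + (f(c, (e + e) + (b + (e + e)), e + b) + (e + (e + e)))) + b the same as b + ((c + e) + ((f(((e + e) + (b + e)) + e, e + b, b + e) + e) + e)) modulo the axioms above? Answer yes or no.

Answer: no — b + b + f(c, b, b) vs b + c + f(b, b, b)

Derivation:
Left:  ((b + e) + (f(c, (e + e) + (b + (e + e)), e + b) + (e + (e + e)))) + b
  Flatten:  b + e + f(c, (e + e) + (b + (e + e)), e + b) + e + e + e + b
  Inside:  f(c, (e + e) + (b + (e + e)), e + b)  →  f(c, b, b)
  Unit:  drop e (×4)
  Sort arguments:  b + b + f(c, b, b)
Right:  b + ((c + e) + ((f(((e + e) + (b + e)) + e, e + b, b + e) + e) + e))
  Merge nested applications:  b + c + e + f(((e + e) + (b + e)) + e, e + b, b + e) + e + e
  Simplify inside:  f(((e + e) + (b + e)) + e, e + b, b + e)  →  f(b, b, b)
  Units out:  drop e (×3)
  Order the arguments:  b + c + f(b, b, b)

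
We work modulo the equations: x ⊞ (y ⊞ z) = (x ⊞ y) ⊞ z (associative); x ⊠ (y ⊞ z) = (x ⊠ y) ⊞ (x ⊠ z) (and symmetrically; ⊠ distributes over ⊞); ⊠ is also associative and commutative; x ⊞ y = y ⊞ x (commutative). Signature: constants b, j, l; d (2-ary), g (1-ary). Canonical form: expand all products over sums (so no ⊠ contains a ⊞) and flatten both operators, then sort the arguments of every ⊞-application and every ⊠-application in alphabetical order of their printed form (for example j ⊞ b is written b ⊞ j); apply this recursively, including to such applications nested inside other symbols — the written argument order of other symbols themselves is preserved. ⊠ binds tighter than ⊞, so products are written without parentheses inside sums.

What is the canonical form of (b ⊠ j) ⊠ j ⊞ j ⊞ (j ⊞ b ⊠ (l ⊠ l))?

Answer: b ⊠ j ⊠ j ⊞ b ⊠ l ⊠ l ⊞ j ⊞ j

Derivation:
Un-nest:  b ⊠ j ⊠ j ⊞ j ⊞ j ⊞ b ⊠ l ⊠ l
Sort arguments:  b ⊠ j ⊠ j ⊞ b ⊠ l ⊠ l ⊞ j ⊞ j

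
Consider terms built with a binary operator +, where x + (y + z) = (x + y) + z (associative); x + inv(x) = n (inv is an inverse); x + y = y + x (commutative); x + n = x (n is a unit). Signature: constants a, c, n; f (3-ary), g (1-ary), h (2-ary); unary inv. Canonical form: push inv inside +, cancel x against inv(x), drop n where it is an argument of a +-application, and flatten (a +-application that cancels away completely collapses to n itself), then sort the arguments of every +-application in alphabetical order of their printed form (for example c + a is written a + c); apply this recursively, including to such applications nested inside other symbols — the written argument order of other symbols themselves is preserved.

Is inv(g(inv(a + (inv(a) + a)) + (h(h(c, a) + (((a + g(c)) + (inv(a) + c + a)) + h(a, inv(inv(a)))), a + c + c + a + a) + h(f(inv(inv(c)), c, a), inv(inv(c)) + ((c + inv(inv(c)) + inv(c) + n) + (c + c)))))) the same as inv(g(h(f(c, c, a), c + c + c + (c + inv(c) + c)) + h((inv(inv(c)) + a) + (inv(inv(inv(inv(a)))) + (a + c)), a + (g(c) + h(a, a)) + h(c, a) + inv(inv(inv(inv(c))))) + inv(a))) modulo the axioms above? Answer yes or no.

Answer: no — inv(g(h(a + c + g(c) + h(a, a) + h(c, a), a + a + a + c + c) + h(f(c, c, a), c + c + c + c) + inv(a))) vs inv(g(h(a + a + a + c + c, a + c + g(c) + h(a, a) + h(c, a)) + h(f(c, c, a), c + c + c + c) + inv(a)))

Derivation:
Left:  inv(g(inv(a + (inv(a) + a)) + (h(h(c, a) + (((a + g(c)) + (inv(a) + c + a)) + h(a, inv(inv(a)))), a + c + c + a + a) + h(f(inv(inv(c)), c, a), inv(inv(c)) + ((c + inv(inv(c)) + inv(c) + n) + (c + c))))))
  Push inv inside:  distribute inv over + and collapse double inv
  Collect terms:  inv(g(h(a + c + g(c) + h(a, a) + h(c, a), a + a + a + c + c) + h(f(c, c, a), c + c + c + c) + inv(a)))
Right:  inv(g(h(f(c, c, a), c + c + c + (c + inv(c) + c)) + h((inv(inv(c)) + a) + (inv(inv(inv(inv(a)))) + (a + c)), a + (g(c) + h(a, a)) + h(c, a) + inv(inv(inv(inv(c))))) + inv(a)))
  Push inv inside:  distribute inv over + and collapse double inv
  Collect:  inv(g(h(a + a + a + c + c, a + c + g(c) + h(a, a) + h(c, a)) + h(f(c, c, a), c + c + c + c) + inv(a)))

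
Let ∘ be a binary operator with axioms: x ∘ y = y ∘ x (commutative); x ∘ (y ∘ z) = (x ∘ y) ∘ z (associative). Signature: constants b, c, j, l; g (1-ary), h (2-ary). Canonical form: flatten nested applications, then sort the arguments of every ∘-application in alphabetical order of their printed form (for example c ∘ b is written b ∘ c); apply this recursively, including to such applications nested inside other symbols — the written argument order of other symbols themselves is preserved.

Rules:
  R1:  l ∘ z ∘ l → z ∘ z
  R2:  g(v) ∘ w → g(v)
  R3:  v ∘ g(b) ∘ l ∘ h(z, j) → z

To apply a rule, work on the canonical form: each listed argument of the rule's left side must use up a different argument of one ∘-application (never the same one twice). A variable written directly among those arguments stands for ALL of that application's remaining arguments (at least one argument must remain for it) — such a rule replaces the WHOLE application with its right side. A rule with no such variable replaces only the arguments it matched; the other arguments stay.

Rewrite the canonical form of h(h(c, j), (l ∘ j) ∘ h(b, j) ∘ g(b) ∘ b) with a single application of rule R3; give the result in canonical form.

Canonical form:  h(h(c, j), b ∘ g(b) ∘ h(b, j) ∘ j ∘ l)
R3 matches:  uses g(b), h(b, j), l;  v := b ∘ j, z := b
Every leftover argument binds to the variable; the entire application is replaced.
Giving:  h(h(c, j), b)

Answer: h(h(c, j), b)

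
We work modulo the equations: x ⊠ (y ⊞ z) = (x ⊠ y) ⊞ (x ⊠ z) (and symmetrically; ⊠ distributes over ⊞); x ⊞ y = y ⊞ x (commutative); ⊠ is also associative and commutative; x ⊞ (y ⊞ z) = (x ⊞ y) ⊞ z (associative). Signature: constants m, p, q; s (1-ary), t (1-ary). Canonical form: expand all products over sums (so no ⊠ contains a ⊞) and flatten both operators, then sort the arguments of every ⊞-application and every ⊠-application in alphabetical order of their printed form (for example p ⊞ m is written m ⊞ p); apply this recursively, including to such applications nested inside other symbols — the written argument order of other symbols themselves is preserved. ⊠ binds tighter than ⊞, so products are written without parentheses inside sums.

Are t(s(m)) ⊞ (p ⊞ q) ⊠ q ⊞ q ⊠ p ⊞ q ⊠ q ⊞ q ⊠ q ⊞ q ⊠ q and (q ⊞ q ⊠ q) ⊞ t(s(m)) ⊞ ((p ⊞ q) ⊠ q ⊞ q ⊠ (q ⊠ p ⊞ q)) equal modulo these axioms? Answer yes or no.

Answer: no — p ⊠ q ⊞ p ⊠ q ⊞ q ⊠ q ⊞ q ⊠ q ⊞ q ⊠ q ⊞ q ⊠ q ⊞ t(s(m)) vs p ⊠ q ⊞ p ⊠ q ⊠ q ⊞ q ⊞ q ⊠ q ⊞ q ⊠ q ⊞ q ⊠ q ⊞ t(s(m))

Derivation:
Left:  t(s(m)) ⊞ (p ⊞ q) ⊠ q ⊞ q ⊠ p ⊞ q ⊠ q ⊞ q ⊠ q ⊞ q ⊠ q
  Expand:  t(s(m)) ⊞ p ⊠ q ⊞ q ⊠ q ⊞ p ⊠ q ⊞ q ⊠ q ⊞ q ⊠ q ⊞ q ⊠ q
  Sort:  p ⊠ q ⊞ p ⊠ q ⊞ q ⊠ q ⊞ q ⊠ q ⊞ q ⊠ q ⊞ q ⊠ q ⊞ t(s(m))
Right:  (q ⊞ q ⊠ q) ⊞ t(s(m)) ⊞ ((p ⊞ q) ⊠ q ⊞ q ⊠ (q ⊠ p ⊞ q))
  Expand:  q ⊞ q ⊠ q ⊞ t(s(m)) ⊞ p ⊠ q ⊞ q ⊠ q ⊞ p ⊠ q ⊠ q ⊞ q ⊠ q
  Order the arguments:  p ⊠ q ⊞ p ⊠ q ⊠ q ⊞ q ⊞ q ⊠ q ⊞ q ⊠ q ⊞ q ⊠ q ⊞ t(s(m))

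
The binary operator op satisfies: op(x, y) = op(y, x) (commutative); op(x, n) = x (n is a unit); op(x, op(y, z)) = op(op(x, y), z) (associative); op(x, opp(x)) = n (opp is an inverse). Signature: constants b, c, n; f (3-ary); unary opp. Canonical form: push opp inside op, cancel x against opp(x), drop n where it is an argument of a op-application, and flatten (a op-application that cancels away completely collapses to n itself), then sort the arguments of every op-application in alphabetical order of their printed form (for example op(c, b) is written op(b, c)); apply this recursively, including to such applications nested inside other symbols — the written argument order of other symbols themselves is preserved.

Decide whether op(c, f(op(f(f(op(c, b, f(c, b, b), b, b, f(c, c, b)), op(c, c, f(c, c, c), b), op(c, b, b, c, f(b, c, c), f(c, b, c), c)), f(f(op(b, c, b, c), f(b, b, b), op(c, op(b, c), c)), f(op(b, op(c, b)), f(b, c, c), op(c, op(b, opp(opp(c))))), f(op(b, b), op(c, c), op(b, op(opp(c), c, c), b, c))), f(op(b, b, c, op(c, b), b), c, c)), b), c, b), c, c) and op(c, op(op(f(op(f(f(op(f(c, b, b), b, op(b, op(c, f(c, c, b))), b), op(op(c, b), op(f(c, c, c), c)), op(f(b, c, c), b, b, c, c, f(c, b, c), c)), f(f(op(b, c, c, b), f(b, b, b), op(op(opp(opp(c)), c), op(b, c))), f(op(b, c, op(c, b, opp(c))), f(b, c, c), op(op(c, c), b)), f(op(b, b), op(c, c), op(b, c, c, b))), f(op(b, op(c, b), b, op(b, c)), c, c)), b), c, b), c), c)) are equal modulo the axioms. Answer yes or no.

Left:  op(c, f(op(f(f(op(c, b, f(c, b, b), b, b, f(c, c, b)), op(c, c, f(c, c, c), b), op(c, b, b, c, f(b, c, c), f(c, b, c), c)), f(f(op(b, c, b, c), f(b, b, b), op(c, op(b, c), c)), f(op(b, op(c, b)), f(b, c, c), op(c, op(b, opp(opp(c))))), f(op(b, b), op(c, c), op(b, op(opp(c), c, c), b, c))), f(op(b, b, c, op(c, b), b), c, c)), b), c, b), c, c)
  Push opp inside:  distribute opp over op and collapse double opp
  Collect:  op(c, c, c, f(op(b, f(f(op(b, b, b, c, f(c, b, b), f(c, c, b)), op(b, c, c, f(c, c, c)), op(b, b, c, c, c, f(b, c, c), f(c, b, c))), f(f(op(b, b, c, c), f(b, b, b), op(b, c, c, c)), f(op(b, b, c), f(b, c, c), op(b, c, c)), f(op(b, b), op(c, c), op(b, b, c, c))), f(op(b, b, b, b, c, c), c, c))), c, b))
Right:  op(c, op(op(f(op(f(f(op(f(c, b, b), b, op(b, op(c, f(c, c, b))), b), op(op(c, b), op(f(c, c, c), c)), op(f(b, c, c), b, b, c, c, f(c, b, c), c)), f(f(op(b, c, c, b), f(b, b, b), op(op(opp(opp(c)), c), op(b, c))), f(op(b, c, op(c, b, opp(c))), f(b, c, c), op(op(c, c), b)), f(op(b, b), op(c, c), op(b, c, c, b))), f(op(b, op(c, b), b, op(b, c)), c, c)), b), c, b), c), c))
  Push opp inside:  distribute opp over op and collapse double opp
  Combine occurrences:  op(c, c, c, f(op(b, f(f(op(b, b, b, c, f(c, b, b), f(c, c, b)), op(b, c, c, f(c, c, c)), op(b, b, c, c, c, f(b, c, c), f(c, b, c))), f(f(op(b, b, c, c), f(b, b, b), op(b, c, c, c)), f(op(b, b, c), f(b, c, c), op(b, c, c)), f(op(b, b), op(c, c), op(b, b, c, c))), f(op(b, b, b, b, c, c), c, c))), c, b))

Answer: yes — both canonical forms are op(c, c, c, f(op(b, f(f(op(b, b, b, c, f(c, b, b), f(c, c, b)), op(b, c, c, f(c, c, c)), op(b, b, c, c, c, f(b, c, c), f(c, b, c))), f(f(op(b, b, c, c), f(b, b, b), op(b, c, c, c)), f(op(b, b, c), f(b, c, c), op(b, c, c)), f(op(b, b), op(c, c), op(b, b, c, c))), f(op(b, b, b, b, c, c), c, c))), c, b))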